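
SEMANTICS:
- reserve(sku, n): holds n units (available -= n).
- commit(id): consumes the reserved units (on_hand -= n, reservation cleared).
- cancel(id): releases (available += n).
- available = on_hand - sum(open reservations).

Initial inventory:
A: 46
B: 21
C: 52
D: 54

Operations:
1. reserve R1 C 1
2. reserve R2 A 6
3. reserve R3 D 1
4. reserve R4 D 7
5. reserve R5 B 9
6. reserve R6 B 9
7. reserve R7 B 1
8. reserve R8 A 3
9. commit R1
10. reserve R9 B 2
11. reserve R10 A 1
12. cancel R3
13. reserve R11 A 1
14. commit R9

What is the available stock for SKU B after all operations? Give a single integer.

Answer: 0

Derivation:
Step 1: reserve R1 C 1 -> on_hand[A=46 B=21 C=52 D=54] avail[A=46 B=21 C=51 D=54] open={R1}
Step 2: reserve R2 A 6 -> on_hand[A=46 B=21 C=52 D=54] avail[A=40 B=21 C=51 D=54] open={R1,R2}
Step 3: reserve R3 D 1 -> on_hand[A=46 B=21 C=52 D=54] avail[A=40 B=21 C=51 D=53] open={R1,R2,R3}
Step 4: reserve R4 D 7 -> on_hand[A=46 B=21 C=52 D=54] avail[A=40 B=21 C=51 D=46] open={R1,R2,R3,R4}
Step 5: reserve R5 B 9 -> on_hand[A=46 B=21 C=52 D=54] avail[A=40 B=12 C=51 D=46] open={R1,R2,R3,R4,R5}
Step 6: reserve R6 B 9 -> on_hand[A=46 B=21 C=52 D=54] avail[A=40 B=3 C=51 D=46] open={R1,R2,R3,R4,R5,R6}
Step 7: reserve R7 B 1 -> on_hand[A=46 B=21 C=52 D=54] avail[A=40 B=2 C=51 D=46] open={R1,R2,R3,R4,R5,R6,R7}
Step 8: reserve R8 A 3 -> on_hand[A=46 B=21 C=52 D=54] avail[A=37 B=2 C=51 D=46] open={R1,R2,R3,R4,R5,R6,R7,R8}
Step 9: commit R1 -> on_hand[A=46 B=21 C=51 D=54] avail[A=37 B=2 C=51 D=46] open={R2,R3,R4,R5,R6,R7,R8}
Step 10: reserve R9 B 2 -> on_hand[A=46 B=21 C=51 D=54] avail[A=37 B=0 C=51 D=46] open={R2,R3,R4,R5,R6,R7,R8,R9}
Step 11: reserve R10 A 1 -> on_hand[A=46 B=21 C=51 D=54] avail[A=36 B=0 C=51 D=46] open={R10,R2,R3,R4,R5,R6,R7,R8,R9}
Step 12: cancel R3 -> on_hand[A=46 B=21 C=51 D=54] avail[A=36 B=0 C=51 D=47] open={R10,R2,R4,R5,R6,R7,R8,R9}
Step 13: reserve R11 A 1 -> on_hand[A=46 B=21 C=51 D=54] avail[A=35 B=0 C=51 D=47] open={R10,R11,R2,R4,R5,R6,R7,R8,R9}
Step 14: commit R9 -> on_hand[A=46 B=19 C=51 D=54] avail[A=35 B=0 C=51 D=47] open={R10,R11,R2,R4,R5,R6,R7,R8}
Final available[B] = 0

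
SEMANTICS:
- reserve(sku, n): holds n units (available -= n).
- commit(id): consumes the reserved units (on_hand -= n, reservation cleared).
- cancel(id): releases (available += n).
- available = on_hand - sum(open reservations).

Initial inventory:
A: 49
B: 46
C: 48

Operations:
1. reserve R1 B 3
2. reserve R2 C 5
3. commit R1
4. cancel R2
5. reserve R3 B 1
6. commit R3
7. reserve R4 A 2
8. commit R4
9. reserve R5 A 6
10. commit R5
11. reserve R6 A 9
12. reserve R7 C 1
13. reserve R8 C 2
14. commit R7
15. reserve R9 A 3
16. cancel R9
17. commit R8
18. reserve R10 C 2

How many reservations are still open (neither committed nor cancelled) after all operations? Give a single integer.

Step 1: reserve R1 B 3 -> on_hand[A=49 B=46 C=48] avail[A=49 B=43 C=48] open={R1}
Step 2: reserve R2 C 5 -> on_hand[A=49 B=46 C=48] avail[A=49 B=43 C=43] open={R1,R2}
Step 3: commit R1 -> on_hand[A=49 B=43 C=48] avail[A=49 B=43 C=43] open={R2}
Step 4: cancel R2 -> on_hand[A=49 B=43 C=48] avail[A=49 B=43 C=48] open={}
Step 5: reserve R3 B 1 -> on_hand[A=49 B=43 C=48] avail[A=49 B=42 C=48] open={R3}
Step 6: commit R3 -> on_hand[A=49 B=42 C=48] avail[A=49 B=42 C=48] open={}
Step 7: reserve R4 A 2 -> on_hand[A=49 B=42 C=48] avail[A=47 B=42 C=48] open={R4}
Step 8: commit R4 -> on_hand[A=47 B=42 C=48] avail[A=47 B=42 C=48] open={}
Step 9: reserve R5 A 6 -> on_hand[A=47 B=42 C=48] avail[A=41 B=42 C=48] open={R5}
Step 10: commit R5 -> on_hand[A=41 B=42 C=48] avail[A=41 B=42 C=48] open={}
Step 11: reserve R6 A 9 -> on_hand[A=41 B=42 C=48] avail[A=32 B=42 C=48] open={R6}
Step 12: reserve R7 C 1 -> on_hand[A=41 B=42 C=48] avail[A=32 B=42 C=47] open={R6,R7}
Step 13: reserve R8 C 2 -> on_hand[A=41 B=42 C=48] avail[A=32 B=42 C=45] open={R6,R7,R8}
Step 14: commit R7 -> on_hand[A=41 B=42 C=47] avail[A=32 B=42 C=45] open={R6,R8}
Step 15: reserve R9 A 3 -> on_hand[A=41 B=42 C=47] avail[A=29 B=42 C=45] open={R6,R8,R9}
Step 16: cancel R9 -> on_hand[A=41 B=42 C=47] avail[A=32 B=42 C=45] open={R6,R8}
Step 17: commit R8 -> on_hand[A=41 B=42 C=45] avail[A=32 B=42 C=45] open={R6}
Step 18: reserve R10 C 2 -> on_hand[A=41 B=42 C=45] avail[A=32 B=42 C=43] open={R10,R6}
Open reservations: ['R10', 'R6'] -> 2

Answer: 2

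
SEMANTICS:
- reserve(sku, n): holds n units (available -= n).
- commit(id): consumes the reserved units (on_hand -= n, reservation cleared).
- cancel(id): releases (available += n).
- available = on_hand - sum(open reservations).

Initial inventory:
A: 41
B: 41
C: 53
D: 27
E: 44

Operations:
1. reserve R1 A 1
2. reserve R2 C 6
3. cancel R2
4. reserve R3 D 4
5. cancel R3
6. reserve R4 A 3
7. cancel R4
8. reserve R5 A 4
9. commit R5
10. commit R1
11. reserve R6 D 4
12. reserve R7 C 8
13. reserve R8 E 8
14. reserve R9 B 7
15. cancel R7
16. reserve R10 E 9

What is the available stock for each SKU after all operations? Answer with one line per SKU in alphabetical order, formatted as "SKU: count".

Step 1: reserve R1 A 1 -> on_hand[A=41 B=41 C=53 D=27 E=44] avail[A=40 B=41 C=53 D=27 E=44] open={R1}
Step 2: reserve R2 C 6 -> on_hand[A=41 B=41 C=53 D=27 E=44] avail[A=40 B=41 C=47 D=27 E=44] open={R1,R2}
Step 3: cancel R2 -> on_hand[A=41 B=41 C=53 D=27 E=44] avail[A=40 B=41 C=53 D=27 E=44] open={R1}
Step 4: reserve R3 D 4 -> on_hand[A=41 B=41 C=53 D=27 E=44] avail[A=40 B=41 C=53 D=23 E=44] open={R1,R3}
Step 5: cancel R3 -> on_hand[A=41 B=41 C=53 D=27 E=44] avail[A=40 B=41 C=53 D=27 E=44] open={R1}
Step 6: reserve R4 A 3 -> on_hand[A=41 B=41 C=53 D=27 E=44] avail[A=37 B=41 C=53 D=27 E=44] open={R1,R4}
Step 7: cancel R4 -> on_hand[A=41 B=41 C=53 D=27 E=44] avail[A=40 B=41 C=53 D=27 E=44] open={R1}
Step 8: reserve R5 A 4 -> on_hand[A=41 B=41 C=53 D=27 E=44] avail[A=36 B=41 C=53 D=27 E=44] open={R1,R5}
Step 9: commit R5 -> on_hand[A=37 B=41 C=53 D=27 E=44] avail[A=36 B=41 C=53 D=27 E=44] open={R1}
Step 10: commit R1 -> on_hand[A=36 B=41 C=53 D=27 E=44] avail[A=36 B=41 C=53 D=27 E=44] open={}
Step 11: reserve R6 D 4 -> on_hand[A=36 B=41 C=53 D=27 E=44] avail[A=36 B=41 C=53 D=23 E=44] open={R6}
Step 12: reserve R7 C 8 -> on_hand[A=36 B=41 C=53 D=27 E=44] avail[A=36 B=41 C=45 D=23 E=44] open={R6,R7}
Step 13: reserve R8 E 8 -> on_hand[A=36 B=41 C=53 D=27 E=44] avail[A=36 B=41 C=45 D=23 E=36] open={R6,R7,R8}
Step 14: reserve R9 B 7 -> on_hand[A=36 B=41 C=53 D=27 E=44] avail[A=36 B=34 C=45 D=23 E=36] open={R6,R7,R8,R9}
Step 15: cancel R7 -> on_hand[A=36 B=41 C=53 D=27 E=44] avail[A=36 B=34 C=53 D=23 E=36] open={R6,R8,R9}
Step 16: reserve R10 E 9 -> on_hand[A=36 B=41 C=53 D=27 E=44] avail[A=36 B=34 C=53 D=23 E=27] open={R10,R6,R8,R9}

Answer: A: 36
B: 34
C: 53
D: 23
E: 27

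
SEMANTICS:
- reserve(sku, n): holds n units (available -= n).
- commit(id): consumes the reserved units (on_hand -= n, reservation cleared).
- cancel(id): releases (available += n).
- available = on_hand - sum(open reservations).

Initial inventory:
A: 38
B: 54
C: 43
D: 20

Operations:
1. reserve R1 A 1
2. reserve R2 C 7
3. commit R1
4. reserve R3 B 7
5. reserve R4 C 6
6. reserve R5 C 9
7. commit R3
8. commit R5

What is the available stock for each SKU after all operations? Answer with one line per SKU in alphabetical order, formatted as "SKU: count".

Step 1: reserve R1 A 1 -> on_hand[A=38 B=54 C=43 D=20] avail[A=37 B=54 C=43 D=20] open={R1}
Step 2: reserve R2 C 7 -> on_hand[A=38 B=54 C=43 D=20] avail[A=37 B=54 C=36 D=20] open={R1,R2}
Step 3: commit R1 -> on_hand[A=37 B=54 C=43 D=20] avail[A=37 B=54 C=36 D=20] open={R2}
Step 4: reserve R3 B 7 -> on_hand[A=37 B=54 C=43 D=20] avail[A=37 B=47 C=36 D=20] open={R2,R3}
Step 5: reserve R4 C 6 -> on_hand[A=37 B=54 C=43 D=20] avail[A=37 B=47 C=30 D=20] open={R2,R3,R4}
Step 6: reserve R5 C 9 -> on_hand[A=37 B=54 C=43 D=20] avail[A=37 B=47 C=21 D=20] open={R2,R3,R4,R5}
Step 7: commit R3 -> on_hand[A=37 B=47 C=43 D=20] avail[A=37 B=47 C=21 D=20] open={R2,R4,R5}
Step 8: commit R5 -> on_hand[A=37 B=47 C=34 D=20] avail[A=37 B=47 C=21 D=20] open={R2,R4}

Answer: A: 37
B: 47
C: 21
D: 20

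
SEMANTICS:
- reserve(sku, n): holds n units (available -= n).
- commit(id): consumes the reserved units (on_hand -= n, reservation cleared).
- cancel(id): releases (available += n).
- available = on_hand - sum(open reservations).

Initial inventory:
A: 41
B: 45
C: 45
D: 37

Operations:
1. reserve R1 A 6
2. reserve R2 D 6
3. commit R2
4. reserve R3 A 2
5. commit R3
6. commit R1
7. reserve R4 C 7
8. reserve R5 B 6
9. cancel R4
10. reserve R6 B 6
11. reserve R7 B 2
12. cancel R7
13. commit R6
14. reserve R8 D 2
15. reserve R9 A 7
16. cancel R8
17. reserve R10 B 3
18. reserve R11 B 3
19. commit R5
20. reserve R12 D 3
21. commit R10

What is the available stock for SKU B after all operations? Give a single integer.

Step 1: reserve R1 A 6 -> on_hand[A=41 B=45 C=45 D=37] avail[A=35 B=45 C=45 D=37] open={R1}
Step 2: reserve R2 D 6 -> on_hand[A=41 B=45 C=45 D=37] avail[A=35 B=45 C=45 D=31] open={R1,R2}
Step 3: commit R2 -> on_hand[A=41 B=45 C=45 D=31] avail[A=35 B=45 C=45 D=31] open={R1}
Step 4: reserve R3 A 2 -> on_hand[A=41 B=45 C=45 D=31] avail[A=33 B=45 C=45 D=31] open={R1,R3}
Step 5: commit R3 -> on_hand[A=39 B=45 C=45 D=31] avail[A=33 B=45 C=45 D=31] open={R1}
Step 6: commit R1 -> on_hand[A=33 B=45 C=45 D=31] avail[A=33 B=45 C=45 D=31] open={}
Step 7: reserve R4 C 7 -> on_hand[A=33 B=45 C=45 D=31] avail[A=33 B=45 C=38 D=31] open={R4}
Step 8: reserve R5 B 6 -> on_hand[A=33 B=45 C=45 D=31] avail[A=33 B=39 C=38 D=31] open={R4,R5}
Step 9: cancel R4 -> on_hand[A=33 B=45 C=45 D=31] avail[A=33 B=39 C=45 D=31] open={R5}
Step 10: reserve R6 B 6 -> on_hand[A=33 B=45 C=45 D=31] avail[A=33 B=33 C=45 D=31] open={R5,R6}
Step 11: reserve R7 B 2 -> on_hand[A=33 B=45 C=45 D=31] avail[A=33 B=31 C=45 D=31] open={R5,R6,R7}
Step 12: cancel R7 -> on_hand[A=33 B=45 C=45 D=31] avail[A=33 B=33 C=45 D=31] open={R5,R6}
Step 13: commit R6 -> on_hand[A=33 B=39 C=45 D=31] avail[A=33 B=33 C=45 D=31] open={R5}
Step 14: reserve R8 D 2 -> on_hand[A=33 B=39 C=45 D=31] avail[A=33 B=33 C=45 D=29] open={R5,R8}
Step 15: reserve R9 A 7 -> on_hand[A=33 B=39 C=45 D=31] avail[A=26 B=33 C=45 D=29] open={R5,R8,R9}
Step 16: cancel R8 -> on_hand[A=33 B=39 C=45 D=31] avail[A=26 B=33 C=45 D=31] open={R5,R9}
Step 17: reserve R10 B 3 -> on_hand[A=33 B=39 C=45 D=31] avail[A=26 B=30 C=45 D=31] open={R10,R5,R9}
Step 18: reserve R11 B 3 -> on_hand[A=33 B=39 C=45 D=31] avail[A=26 B=27 C=45 D=31] open={R10,R11,R5,R9}
Step 19: commit R5 -> on_hand[A=33 B=33 C=45 D=31] avail[A=26 B=27 C=45 D=31] open={R10,R11,R9}
Step 20: reserve R12 D 3 -> on_hand[A=33 B=33 C=45 D=31] avail[A=26 B=27 C=45 D=28] open={R10,R11,R12,R9}
Step 21: commit R10 -> on_hand[A=33 B=30 C=45 D=31] avail[A=26 B=27 C=45 D=28] open={R11,R12,R9}
Final available[B] = 27

Answer: 27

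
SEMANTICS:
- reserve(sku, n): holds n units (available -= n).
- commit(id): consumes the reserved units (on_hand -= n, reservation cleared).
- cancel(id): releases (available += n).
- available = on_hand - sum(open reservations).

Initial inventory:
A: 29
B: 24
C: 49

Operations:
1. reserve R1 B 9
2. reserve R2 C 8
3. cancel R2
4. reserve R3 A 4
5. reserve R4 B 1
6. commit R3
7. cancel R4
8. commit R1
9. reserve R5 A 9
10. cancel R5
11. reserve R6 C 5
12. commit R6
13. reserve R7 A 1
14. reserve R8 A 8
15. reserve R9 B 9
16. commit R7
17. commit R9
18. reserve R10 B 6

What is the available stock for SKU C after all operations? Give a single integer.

Step 1: reserve R1 B 9 -> on_hand[A=29 B=24 C=49] avail[A=29 B=15 C=49] open={R1}
Step 2: reserve R2 C 8 -> on_hand[A=29 B=24 C=49] avail[A=29 B=15 C=41] open={R1,R2}
Step 3: cancel R2 -> on_hand[A=29 B=24 C=49] avail[A=29 B=15 C=49] open={R1}
Step 4: reserve R3 A 4 -> on_hand[A=29 B=24 C=49] avail[A=25 B=15 C=49] open={R1,R3}
Step 5: reserve R4 B 1 -> on_hand[A=29 B=24 C=49] avail[A=25 B=14 C=49] open={R1,R3,R4}
Step 6: commit R3 -> on_hand[A=25 B=24 C=49] avail[A=25 B=14 C=49] open={R1,R4}
Step 7: cancel R4 -> on_hand[A=25 B=24 C=49] avail[A=25 B=15 C=49] open={R1}
Step 8: commit R1 -> on_hand[A=25 B=15 C=49] avail[A=25 B=15 C=49] open={}
Step 9: reserve R5 A 9 -> on_hand[A=25 B=15 C=49] avail[A=16 B=15 C=49] open={R5}
Step 10: cancel R5 -> on_hand[A=25 B=15 C=49] avail[A=25 B=15 C=49] open={}
Step 11: reserve R6 C 5 -> on_hand[A=25 B=15 C=49] avail[A=25 B=15 C=44] open={R6}
Step 12: commit R6 -> on_hand[A=25 B=15 C=44] avail[A=25 B=15 C=44] open={}
Step 13: reserve R7 A 1 -> on_hand[A=25 B=15 C=44] avail[A=24 B=15 C=44] open={R7}
Step 14: reserve R8 A 8 -> on_hand[A=25 B=15 C=44] avail[A=16 B=15 C=44] open={R7,R8}
Step 15: reserve R9 B 9 -> on_hand[A=25 B=15 C=44] avail[A=16 B=6 C=44] open={R7,R8,R9}
Step 16: commit R7 -> on_hand[A=24 B=15 C=44] avail[A=16 B=6 C=44] open={R8,R9}
Step 17: commit R9 -> on_hand[A=24 B=6 C=44] avail[A=16 B=6 C=44] open={R8}
Step 18: reserve R10 B 6 -> on_hand[A=24 B=6 C=44] avail[A=16 B=0 C=44] open={R10,R8}
Final available[C] = 44

Answer: 44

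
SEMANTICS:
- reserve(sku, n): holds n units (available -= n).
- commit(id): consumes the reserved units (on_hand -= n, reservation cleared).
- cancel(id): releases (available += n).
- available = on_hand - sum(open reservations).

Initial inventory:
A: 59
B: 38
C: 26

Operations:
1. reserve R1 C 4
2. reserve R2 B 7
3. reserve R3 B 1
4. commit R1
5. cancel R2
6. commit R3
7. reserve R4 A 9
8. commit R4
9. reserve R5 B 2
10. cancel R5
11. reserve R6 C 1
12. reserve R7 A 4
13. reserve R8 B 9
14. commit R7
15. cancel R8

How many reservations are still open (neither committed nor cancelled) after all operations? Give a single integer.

Step 1: reserve R1 C 4 -> on_hand[A=59 B=38 C=26] avail[A=59 B=38 C=22] open={R1}
Step 2: reserve R2 B 7 -> on_hand[A=59 B=38 C=26] avail[A=59 B=31 C=22] open={R1,R2}
Step 3: reserve R3 B 1 -> on_hand[A=59 B=38 C=26] avail[A=59 B=30 C=22] open={R1,R2,R3}
Step 4: commit R1 -> on_hand[A=59 B=38 C=22] avail[A=59 B=30 C=22] open={R2,R3}
Step 5: cancel R2 -> on_hand[A=59 B=38 C=22] avail[A=59 B=37 C=22] open={R3}
Step 6: commit R3 -> on_hand[A=59 B=37 C=22] avail[A=59 B=37 C=22] open={}
Step 7: reserve R4 A 9 -> on_hand[A=59 B=37 C=22] avail[A=50 B=37 C=22] open={R4}
Step 8: commit R4 -> on_hand[A=50 B=37 C=22] avail[A=50 B=37 C=22] open={}
Step 9: reserve R5 B 2 -> on_hand[A=50 B=37 C=22] avail[A=50 B=35 C=22] open={R5}
Step 10: cancel R5 -> on_hand[A=50 B=37 C=22] avail[A=50 B=37 C=22] open={}
Step 11: reserve R6 C 1 -> on_hand[A=50 B=37 C=22] avail[A=50 B=37 C=21] open={R6}
Step 12: reserve R7 A 4 -> on_hand[A=50 B=37 C=22] avail[A=46 B=37 C=21] open={R6,R7}
Step 13: reserve R8 B 9 -> on_hand[A=50 B=37 C=22] avail[A=46 B=28 C=21] open={R6,R7,R8}
Step 14: commit R7 -> on_hand[A=46 B=37 C=22] avail[A=46 B=28 C=21] open={R6,R8}
Step 15: cancel R8 -> on_hand[A=46 B=37 C=22] avail[A=46 B=37 C=21] open={R6}
Open reservations: ['R6'] -> 1

Answer: 1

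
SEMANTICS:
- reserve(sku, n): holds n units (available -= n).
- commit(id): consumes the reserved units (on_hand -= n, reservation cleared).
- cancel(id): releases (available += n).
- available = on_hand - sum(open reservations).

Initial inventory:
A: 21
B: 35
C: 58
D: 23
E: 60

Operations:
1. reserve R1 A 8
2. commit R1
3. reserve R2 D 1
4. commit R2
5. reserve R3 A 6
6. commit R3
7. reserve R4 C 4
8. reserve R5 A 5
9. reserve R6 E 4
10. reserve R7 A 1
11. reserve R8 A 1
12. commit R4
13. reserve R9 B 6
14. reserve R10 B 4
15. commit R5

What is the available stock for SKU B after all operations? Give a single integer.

Answer: 25

Derivation:
Step 1: reserve R1 A 8 -> on_hand[A=21 B=35 C=58 D=23 E=60] avail[A=13 B=35 C=58 D=23 E=60] open={R1}
Step 2: commit R1 -> on_hand[A=13 B=35 C=58 D=23 E=60] avail[A=13 B=35 C=58 D=23 E=60] open={}
Step 3: reserve R2 D 1 -> on_hand[A=13 B=35 C=58 D=23 E=60] avail[A=13 B=35 C=58 D=22 E=60] open={R2}
Step 4: commit R2 -> on_hand[A=13 B=35 C=58 D=22 E=60] avail[A=13 B=35 C=58 D=22 E=60] open={}
Step 5: reserve R3 A 6 -> on_hand[A=13 B=35 C=58 D=22 E=60] avail[A=7 B=35 C=58 D=22 E=60] open={R3}
Step 6: commit R3 -> on_hand[A=7 B=35 C=58 D=22 E=60] avail[A=7 B=35 C=58 D=22 E=60] open={}
Step 7: reserve R4 C 4 -> on_hand[A=7 B=35 C=58 D=22 E=60] avail[A=7 B=35 C=54 D=22 E=60] open={R4}
Step 8: reserve R5 A 5 -> on_hand[A=7 B=35 C=58 D=22 E=60] avail[A=2 B=35 C=54 D=22 E=60] open={R4,R5}
Step 9: reserve R6 E 4 -> on_hand[A=7 B=35 C=58 D=22 E=60] avail[A=2 B=35 C=54 D=22 E=56] open={R4,R5,R6}
Step 10: reserve R7 A 1 -> on_hand[A=7 B=35 C=58 D=22 E=60] avail[A=1 B=35 C=54 D=22 E=56] open={R4,R5,R6,R7}
Step 11: reserve R8 A 1 -> on_hand[A=7 B=35 C=58 D=22 E=60] avail[A=0 B=35 C=54 D=22 E=56] open={R4,R5,R6,R7,R8}
Step 12: commit R4 -> on_hand[A=7 B=35 C=54 D=22 E=60] avail[A=0 B=35 C=54 D=22 E=56] open={R5,R6,R7,R8}
Step 13: reserve R9 B 6 -> on_hand[A=7 B=35 C=54 D=22 E=60] avail[A=0 B=29 C=54 D=22 E=56] open={R5,R6,R7,R8,R9}
Step 14: reserve R10 B 4 -> on_hand[A=7 B=35 C=54 D=22 E=60] avail[A=0 B=25 C=54 D=22 E=56] open={R10,R5,R6,R7,R8,R9}
Step 15: commit R5 -> on_hand[A=2 B=35 C=54 D=22 E=60] avail[A=0 B=25 C=54 D=22 E=56] open={R10,R6,R7,R8,R9}
Final available[B] = 25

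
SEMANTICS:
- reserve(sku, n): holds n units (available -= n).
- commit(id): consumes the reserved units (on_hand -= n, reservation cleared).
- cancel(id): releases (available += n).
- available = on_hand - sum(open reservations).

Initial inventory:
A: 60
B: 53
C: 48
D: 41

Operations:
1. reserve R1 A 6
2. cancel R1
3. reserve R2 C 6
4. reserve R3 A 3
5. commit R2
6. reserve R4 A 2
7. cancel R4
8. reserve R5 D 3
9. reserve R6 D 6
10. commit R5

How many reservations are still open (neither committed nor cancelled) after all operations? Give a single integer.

Answer: 2

Derivation:
Step 1: reserve R1 A 6 -> on_hand[A=60 B=53 C=48 D=41] avail[A=54 B=53 C=48 D=41] open={R1}
Step 2: cancel R1 -> on_hand[A=60 B=53 C=48 D=41] avail[A=60 B=53 C=48 D=41] open={}
Step 3: reserve R2 C 6 -> on_hand[A=60 B=53 C=48 D=41] avail[A=60 B=53 C=42 D=41] open={R2}
Step 4: reserve R3 A 3 -> on_hand[A=60 B=53 C=48 D=41] avail[A=57 B=53 C=42 D=41] open={R2,R3}
Step 5: commit R2 -> on_hand[A=60 B=53 C=42 D=41] avail[A=57 B=53 C=42 D=41] open={R3}
Step 6: reserve R4 A 2 -> on_hand[A=60 B=53 C=42 D=41] avail[A=55 B=53 C=42 D=41] open={R3,R4}
Step 7: cancel R4 -> on_hand[A=60 B=53 C=42 D=41] avail[A=57 B=53 C=42 D=41] open={R3}
Step 8: reserve R5 D 3 -> on_hand[A=60 B=53 C=42 D=41] avail[A=57 B=53 C=42 D=38] open={R3,R5}
Step 9: reserve R6 D 6 -> on_hand[A=60 B=53 C=42 D=41] avail[A=57 B=53 C=42 D=32] open={R3,R5,R6}
Step 10: commit R5 -> on_hand[A=60 B=53 C=42 D=38] avail[A=57 B=53 C=42 D=32] open={R3,R6}
Open reservations: ['R3', 'R6'] -> 2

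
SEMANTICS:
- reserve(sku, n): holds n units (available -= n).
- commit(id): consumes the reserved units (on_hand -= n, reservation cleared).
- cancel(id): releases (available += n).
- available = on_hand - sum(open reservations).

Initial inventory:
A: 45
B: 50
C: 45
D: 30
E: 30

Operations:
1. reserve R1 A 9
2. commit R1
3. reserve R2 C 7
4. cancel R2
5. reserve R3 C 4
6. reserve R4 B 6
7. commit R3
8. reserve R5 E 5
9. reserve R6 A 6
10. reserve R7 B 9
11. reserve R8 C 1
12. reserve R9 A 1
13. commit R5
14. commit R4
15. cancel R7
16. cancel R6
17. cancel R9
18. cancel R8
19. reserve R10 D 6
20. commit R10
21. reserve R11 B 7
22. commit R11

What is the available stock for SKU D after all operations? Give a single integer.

Step 1: reserve R1 A 9 -> on_hand[A=45 B=50 C=45 D=30 E=30] avail[A=36 B=50 C=45 D=30 E=30] open={R1}
Step 2: commit R1 -> on_hand[A=36 B=50 C=45 D=30 E=30] avail[A=36 B=50 C=45 D=30 E=30] open={}
Step 3: reserve R2 C 7 -> on_hand[A=36 B=50 C=45 D=30 E=30] avail[A=36 B=50 C=38 D=30 E=30] open={R2}
Step 4: cancel R2 -> on_hand[A=36 B=50 C=45 D=30 E=30] avail[A=36 B=50 C=45 D=30 E=30] open={}
Step 5: reserve R3 C 4 -> on_hand[A=36 B=50 C=45 D=30 E=30] avail[A=36 B=50 C=41 D=30 E=30] open={R3}
Step 6: reserve R4 B 6 -> on_hand[A=36 B=50 C=45 D=30 E=30] avail[A=36 B=44 C=41 D=30 E=30] open={R3,R4}
Step 7: commit R3 -> on_hand[A=36 B=50 C=41 D=30 E=30] avail[A=36 B=44 C=41 D=30 E=30] open={R4}
Step 8: reserve R5 E 5 -> on_hand[A=36 B=50 C=41 D=30 E=30] avail[A=36 B=44 C=41 D=30 E=25] open={R4,R5}
Step 9: reserve R6 A 6 -> on_hand[A=36 B=50 C=41 D=30 E=30] avail[A=30 B=44 C=41 D=30 E=25] open={R4,R5,R6}
Step 10: reserve R7 B 9 -> on_hand[A=36 B=50 C=41 D=30 E=30] avail[A=30 B=35 C=41 D=30 E=25] open={R4,R5,R6,R7}
Step 11: reserve R8 C 1 -> on_hand[A=36 B=50 C=41 D=30 E=30] avail[A=30 B=35 C=40 D=30 E=25] open={R4,R5,R6,R7,R8}
Step 12: reserve R9 A 1 -> on_hand[A=36 B=50 C=41 D=30 E=30] avail[A=29 B=35 C=40 D=30 E=25] open={R4,R5,R6,R7,R8,R9}
Step 13: commit R5 -> on_hand[A=36 B=50 C=41 D=30 E=25] avail[A=29 B=35 C=40 D=30 E=25] open={R4,R6,R7,R8,R9}
Step 14: commit R4 -> on_hand[A=36 B=44 C=41 D=30 E=25] avail[A=29 B=35 C=40 D=30 E=25] open={R6,R7,R8,R9}
Step 15: cancel R7 -> on_hand[A=36 B=44 C=41 D=30 E=25] avail[A=29 B=44 C=40 D=30 E=25] open={R6,R8,R9}
Step 16: cancel R6 -> on_hand[A=36 B=44 C=41 D=30 E=25] avail[A=35 B=44 C=40 D=30 E=25] open={R8,R9}
Step 17: cancel R9 -> on_hand[A=36 B=44 C=41 D=30 E=25] avail[A=36 B=44 C=40 D=30 E=25] open={R8}
Step 18: cancel R8 -> on_hand[A=36 B=44 C=41 D=30 E=25] avail[A=36 B=44 C=41 D=30 E=25] open={}
Step 19: reserve R10 D 6 -> on_hand[A=36 B=44 C=41 D=30 E=25] avail[A=36 B=44 C=41 D=24 E=25] open={R10}
Step 20: commit R10 -> on_hand[A=36 B=44 C=41 D=24 E=25] avail[A=36 B=44 C=41 D=24 E=25] open={}
Step 21: reserve R11 B 7 -> on_hand[A=36 B=44 C=41 D=24 E=25] avail[A=36 B=37 C=41 D=24 E=25] open={R11}
Step 22: commit R11 -> on_hand[A=36 B=37 C=41 D=24 E=25] avail[A=36 B=37 C=41 D=24 E=25] open={}
Final available[D] = 24

Answer: 24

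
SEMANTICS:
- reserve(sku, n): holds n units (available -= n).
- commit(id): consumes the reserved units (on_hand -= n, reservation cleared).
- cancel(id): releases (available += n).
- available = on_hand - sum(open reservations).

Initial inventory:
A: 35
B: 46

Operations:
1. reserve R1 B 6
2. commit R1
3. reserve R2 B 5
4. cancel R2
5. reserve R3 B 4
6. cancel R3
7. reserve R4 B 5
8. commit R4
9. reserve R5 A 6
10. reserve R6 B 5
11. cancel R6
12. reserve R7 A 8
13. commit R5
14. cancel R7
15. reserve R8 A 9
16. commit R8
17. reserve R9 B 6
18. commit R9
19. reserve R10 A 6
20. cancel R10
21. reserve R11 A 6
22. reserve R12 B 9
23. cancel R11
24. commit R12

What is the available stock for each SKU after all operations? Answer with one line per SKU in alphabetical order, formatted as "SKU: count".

Step 1: reserve R1 B 6 -> on_hand[A=35 B=46] avail[A=35 B=40] open={R1}
Step 2: commit R1 -> on_hand[A=35 B=40] avail[A=35 B=40] open={}
Step 3: reserve R2 B 5 -> on_hand[A=35 B=40] avail[A=35 B=35] open={R2}
Step 4: cancel R2 -> on_hand[A=35 B=40] avail[A=35 B=40] open={}
Step 5: reserve R3 B 4 -> on_hand[A=35 B=40] avail[A=35 B=36] open={R3}
Step 6: cancel R3 -> on_hand[A=35 B=40] avail[A=35 B=40] open={}
Step 7: reserve R4 B 5 -> on_hand[A=35 B=40] avail[A=35 B=35] open={R4}
Step 8: commit R4 -> on_hand[A=35 B=35] avail[A=35 B=35] open={}
Step 9: reserve R5 A 6 -> on_hand[A=35 B=35] avail[A=29 B=35] open={R5}
Step 10: reserve R6 B 5 -> on_hand[A=35 B=35] avail[A=29 B=30] open={R5,R6}
Step 11: cancel R6 -> on_hand[A=35 B=35] avail[A=29 B=35] open={R5}
Step 12: reserve R7 A 8 -> on_hand[A=35 B=35] avail[A=21 B=35] open={R5,R7}
Step 13: commit R5 -> on_hand[A=29 B=35] avail[A=21 B=35] open={R7}
Step 14: cancel R7 -> on_hand[A=29 B=35] avail[A=29 B=35] open={}
Step 15: reserve R8 A 9 -> on_hand[A=29 B=35] avail[A=20 B=35] open={R8}
Step 16: commit R8 -> on_hand[A=20 B=35] avail[A=20 B=35] open={}
Step 17: reserve R9 B 6 -> on_hand[A=20 B=35] avail[A=20 B=29] open={R9}
Step 18: commit R9 -> on_hand[A=20 B=29] avail[A=20 B=29] open={}
Step 19: reserve R10 A 6 -> on_hand[A=20 B=29] avail[A=14 B=29] open={R10}
Step 20: cancel R10 -> on_hand[A=20 B=29] avail[A=20 B=29] open={}
Step 21: reserve R11 A 6 -> on_hand[A=20 B=29] avail[A=14 B=29] open={R11}
Step 22: reserve R12 B 9 -> on_hand[A=20 B=29] avail[A=14 B=20] open={R11,R12}
Step 23: cancel R11 -> on_hand[A=20 B=29] avail[A=20 B=20] open={R12}
Step 24: commit R12 -> on_hand[A=20 B=20] avail[A=20 B=20] open={}

Answer: A: 20
B: 20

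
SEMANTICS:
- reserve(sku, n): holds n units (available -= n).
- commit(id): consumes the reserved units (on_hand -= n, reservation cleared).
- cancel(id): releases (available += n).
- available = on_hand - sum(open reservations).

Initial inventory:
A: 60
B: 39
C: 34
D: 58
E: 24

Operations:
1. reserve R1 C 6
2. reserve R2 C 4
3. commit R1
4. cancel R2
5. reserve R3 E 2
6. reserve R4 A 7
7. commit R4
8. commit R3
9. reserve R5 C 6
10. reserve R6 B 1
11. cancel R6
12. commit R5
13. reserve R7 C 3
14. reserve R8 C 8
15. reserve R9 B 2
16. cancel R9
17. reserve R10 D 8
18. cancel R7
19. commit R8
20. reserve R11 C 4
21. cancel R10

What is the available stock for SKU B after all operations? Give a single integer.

Answer: 39

Derivation:
Step 1: reserve R1 C 6 -> on_hand[A=60 B=39 C=34 D=58 E=24] avail[A=60 B=39 C=28 D=58 E=24] open={R1}
Step 2: reserve R2 C 4 -> on_hand[A=60 B=39 C=34 D=58 E=24] avail[A=60 B=39 C=24 D=58 E=24] open={R1,R2}
Step 3: commit R1 -> on_hand[A=60 B=39 C=28 D=58 E=24] avail[A=60 B=39 C=24 D=58 E=24] open={R2}
Step 4: cancel R2 -> on_hand[A=60 B=39 C=28 D=58 E=24] avail[A=60 B=39 C=28 D=58 E=24] open={}
Step 5: reserve R3 E 2 -> on_hand[A=60 B=39 C=28 D=58 E=24] avail[A=60 B=39 C=28 D=58 E=22] open={R3}
Step 6: reserve R4 A 7 -> on_hand[A=60 B=39 C=28 D=58 E=24] avail[A=53 B=39 C=28 D=58 E=22] open={R3,R4}
Step 7: commit R4 -> on_hand[A=53 B=39 C=28 D=58 E=24] avail[A=53 B=39 C=28 D=58 E=22] open={R3}
Step 8: commit R3 -> on_hand[A=53 B=39 C=28 D=58 E=22] avail[A=53 B=39 C=28 D=58 E=22] open={}
Step 9: reserve R5 C 6 -> on_hand[A=53 B=39 C=28 D=58 E=22] avail[A=53 B=39 C=22 D=58 E=22] open={R5}
Step 10: reserve R6 B 1 -> on_hand[A=53 B=39 C=28 D=58 E=22] avail[A=53 B=38 C=22 D=58 E=22] open={R5,R6}
Step 11: cancel R6 -> on_hand[A=53 B=39 C=28 D=58 E=22] avail[A=53 B=39 C=22 D=58 E=22] open={R5}
Step 12: commit R5 -> on_hand[A=53 B=39 C=22 D=58 E=22] avail[A=53 B=39 C=22 D=58 E=22] open={}
Step 13: reserve R7 C 3 -> on_hand[A=53 B=39 C=22 D=58 E=22] avail[A=53 B=39 C=19 D=58 E=22] open={R7}
Step 14: reserve R8 C 8 -> on_hand[A=53 B=39 C=22 D=58 E=22] avail[A=53 B=39 C=11 D=58 E=22] open={R7,R8}
Step 15: reserve R9 B 2 -> on_hand[A=53 B=39 C=22 D=58 E=22] avail[A=53 B=37 C=11 D=58 E=22] open={R7,R8,R9}
Step 16: cancel R9 -> on_hand[A=53 B=39 C=22 D=58 E=22] avail[A=53 B=39 C=11 D=58 E=22] open={R7,R8}
Step 17: reserve R10 D 8 -> on_hand[A=53 B=39 C=22 D=58 E=22] avail[A=53 B=39 C=11 D=50 E=22] open={R10,R7,R8}
Step 18: cancel R7 -> on_hand[A=53 B=39 C=22 D=58 E=22] avail[A=53 B=39 C=14 D=50 E=22] open={R10,R8}
Step 19: commit R8 -> on_hand[A=53 B=39 C=14 D=58 E=22] avail[A=53 B=39 C=14 D=50 E=22] open={R10}
Step 20: reserve R11 C 4 -> on_hand[A=53 B=39 C=14 D=58 E=22] avail[A=53 B=39 C=10 D=50 E=22] open={R10,R11}
Step 21: cancel R10 -> on_hand[A=53 B=39 C=14 D=58 E=22] avail[A=53 B=39 C=10 D=58 E=22] open={R11}
Final available[B] = 39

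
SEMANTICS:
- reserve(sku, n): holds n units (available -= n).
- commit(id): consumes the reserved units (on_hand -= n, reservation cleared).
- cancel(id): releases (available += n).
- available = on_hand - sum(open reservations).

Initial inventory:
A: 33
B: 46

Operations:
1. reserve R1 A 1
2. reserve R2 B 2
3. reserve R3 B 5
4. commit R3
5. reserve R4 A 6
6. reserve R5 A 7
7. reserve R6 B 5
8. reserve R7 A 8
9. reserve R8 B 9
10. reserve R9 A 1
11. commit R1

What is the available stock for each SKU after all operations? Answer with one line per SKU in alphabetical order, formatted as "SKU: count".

Answer: A: 10
B: 25

Derivation:
Step 1: reserve R1 A 1 -> on_hand[A=33 B=46] avail[A=32 B=46] open={R1}
Step 2: reserve R2 B 2 -> on_hand[A=33 B=46] avail[A=32 B=44] open={R1,R2}
Step 3: reserve R3 B 5 -> on_hand[A=33 B=46] avail[A=32 B=39] open={R1,R2,R3}
Step 4: commit R3 -> on_hand[A=33 B=41] avail[A=32 B=39] open={R1,R2}
Step 5: reserve R4 A 6 -> on_hand[A=33 B=41] avail[A=26 B=39] open={R1,R2,R4}
Step 6: reserve R5 A 7 -> on_hand[A=33 B=41] avail[A=19 B=39] open={R1,R2,R4,R5}
Step 7: reserve R6 B 5 -> on_hand[A=33 B=41] avail[A=19 B=34] open={R1,R2,R4,R5,R6}
Step 8: reserve R7 A 8 -> on_hand[A=33 B=41] avail[A=11 B=34] open={R1,R2,R4,R5,R6,R7}
Step 9: reserve R8 B 9 -> on_hand[A=33 B=41] avail[A=11 B=25] open={R1,R2,R4,R5,R6,R7,R8}
Step 10: reserve R9 A 1 -> on_hand[A=33 B=41] avail[A=10 B=25] open={R1,R2,R4,R5,R6,R7,R8,R9}
Step 11: commit R1 -> on_hand[A=32 B=41] avail[A=10 B=25] open={R2,R4,R5,R6,R7,R8,R9}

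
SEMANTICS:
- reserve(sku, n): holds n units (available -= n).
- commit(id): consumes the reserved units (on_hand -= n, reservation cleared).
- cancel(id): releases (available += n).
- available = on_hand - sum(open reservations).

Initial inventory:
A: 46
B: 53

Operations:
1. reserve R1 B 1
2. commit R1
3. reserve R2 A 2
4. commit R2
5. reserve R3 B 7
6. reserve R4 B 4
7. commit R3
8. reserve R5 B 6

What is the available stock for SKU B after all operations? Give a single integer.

Answer: 35

Derivation:
Step 1: reserve R1 B 1 -> on_hand[A=46 B=53] avail[A=46 B=52] open={R1}
Step 2: commit R1 -> on_hand[A=46 B=52] avail[A=46 B=52] open={}
Step 3: reserve R2 A 2 -> on_hand[A=46 B=52] avail[A=44 B=52] open={R2}
Step 4: commit R2 -> on_hand[A=44 B=52] avail[A=44 B=52] open={}
Step 5: reserve R3 B 7 -> on_hand[A=44 B=52] avail[A=44 B=45] open={R3}
Step 6: reserve R4 B 4 -> on_hand[A=44 B=52] avail[A=44 B=41] open={R3,R4}
Step 7: commit R3 -> on_hand[A=44 B=45] avail[A=44 B=41] open={R4}
Step 8: reserve R5 B 6 -> on_hand[A=44 B=45] avail[A=44 B=35] open={R4,R5}
Final available[B] = 35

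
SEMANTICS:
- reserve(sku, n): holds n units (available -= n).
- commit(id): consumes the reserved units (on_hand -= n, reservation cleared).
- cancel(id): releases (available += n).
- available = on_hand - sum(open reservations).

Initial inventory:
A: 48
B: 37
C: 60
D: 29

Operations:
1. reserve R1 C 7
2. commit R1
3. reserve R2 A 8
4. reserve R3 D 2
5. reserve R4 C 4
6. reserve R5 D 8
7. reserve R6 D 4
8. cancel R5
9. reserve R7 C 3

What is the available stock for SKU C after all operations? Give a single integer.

Answer: 46

Derivation:
Step 1: reserve R1 C 7 -> on_hand[A=48 B=37 C=60 D=29] avail[A=48 B=37 C=53 D=29] open={R1}
Step 2: commit R1 -> on_hand[A=48 B=37 C=53 D=29] avail[A=48 B=37 C=53 D=29] open={}
Step 3: reserve R2 A 8 -> on_hand[A=48 B=37 C=53 D=29] avail[A=40 B=37 C=53 D=29] open={R2}
Step 4: reserve R3 D 2 -> on_hand[A=48 B=37 C=53 D=29] avail[A=40 B=37 C=53 D=27] open={R2,R3}
Step 5: reserve R4 C 4 -> on_hand[A=48 B=37 C=53 D=29] avail[A=40 B=37 C=49 D=27] open={R2,R3,R4}
Step 6: reserve R5 D 8 -> on_hand[A=48 B=37 C=53 D=29] avail[A=40 B=37 C=49 D=19] open={R2,R3,R4,R5}
Step 7: reserve R6 D 4 -> on_hand[A=48 B=37 C=53 D=29] avail[A=40 B=37 C=49 D=15] open={R2,R3,R4,R5,R6}
Step 8: cancel R5 -> on_hand[A=48 B=37 C=53 D=29] avail[A=40 B=37 C=49 D=23] open={R2,R3,R4,R6}
Step 9: reserve R7 C 3 -> on_hand[A=48 B=37 C=53 D=29] avail[A=40 B=37 C=46 D=23] open={R2,R3,R4,R6,R7}
Final available[C] = 46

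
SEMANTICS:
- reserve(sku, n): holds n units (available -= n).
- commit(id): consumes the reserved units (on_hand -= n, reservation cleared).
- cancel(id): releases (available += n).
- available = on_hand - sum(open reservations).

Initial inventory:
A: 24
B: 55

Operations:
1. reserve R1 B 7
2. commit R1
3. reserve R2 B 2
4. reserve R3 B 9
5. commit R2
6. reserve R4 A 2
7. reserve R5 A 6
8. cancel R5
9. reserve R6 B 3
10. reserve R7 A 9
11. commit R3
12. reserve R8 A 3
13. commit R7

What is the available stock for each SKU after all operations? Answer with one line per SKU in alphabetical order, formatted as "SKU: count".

Step 1: reserve R1 B 7 -> on_hand[A=24 B=55] avail[A=24 B=48] open={R1}
Step 2: commit R1 -> on_hand[A=24 B=48] avail[A=24 B=48] open={}
Step 3: reserve R2 B 2 -> on_hand[A=24 B=48] avail[A=24 B=46] open={R2}
Step 4: reserve R3 B 9 -> on_hand[A=24 B=48] avail[A=24 B=37] open={R2,R3}
Step 5: commit R2 -> on_hand[A=24 B=46] avail[A=24 B=37] open={R3}
Step 6: reserve R4 A 2 -> on_hand[A=24 B=46] avail[A=22 B=37] open={R3,R4}
Step 7: reserve R5 A 6 -> on_hand[A=24 B=46] avail[A=16 B=37] open={R3,R4,R5}
Step 8: cancel R5 -> on_hand[A=24 B=46] avail[A=22 B=37] open={R3,R4}
Step 9: reserve R6 B 3 -> on_hand[A=24 B=46] avail[A=22 B=34] open={R3,R4,R6}
Step 10: reserve R7 A 9 -> on_hand[A=24 B=46] avail[A=13 B=34] open={R3,R4,R6,R7}
Step 11: commit R3 -> on_hand[A=24 B=37] avail[A=13 B=34] open={R4,R6,R7}
Step 12: reserve R8 A 3 -> on_hand[A=24 B=37] avail[A=10 B=34] open={R4,R6,R7,R8}
Step 13: commit R7 -> on_hand[A=15 B=37] avail[A=10 B=34] open={R4,R6,R8}

Answer: A: 10
B: 34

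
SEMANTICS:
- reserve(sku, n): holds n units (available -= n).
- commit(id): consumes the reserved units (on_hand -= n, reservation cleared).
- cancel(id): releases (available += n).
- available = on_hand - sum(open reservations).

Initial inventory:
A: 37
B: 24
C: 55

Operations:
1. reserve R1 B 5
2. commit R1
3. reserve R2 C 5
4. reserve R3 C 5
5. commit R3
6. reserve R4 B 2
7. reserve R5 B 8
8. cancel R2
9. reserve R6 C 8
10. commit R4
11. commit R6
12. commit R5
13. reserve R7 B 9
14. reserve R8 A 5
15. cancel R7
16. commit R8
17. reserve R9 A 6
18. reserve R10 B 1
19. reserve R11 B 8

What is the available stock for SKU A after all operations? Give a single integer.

Step 1: reserve R1 B 5 -> on_hand[A=37 B=24 C=55] avail[A=37 B=19 C=55] open={R1}
Step 2: commit R1 -> on_hand[A=37 B=19 C=55] avail[A=37 B=19 C=55] open={}
Step 3: reserve R2 C 5 -> on_hand[A=37 B=19 C=55] avail[A=37 B=19 C=50] open={R2}
Step 4: reserve R3 C 5 -> on_hand[A=37 B=19 C=55] avail[A=37 B=19 C=45] open={R2,R3}
Step 5: commit R3 -> on_hand[A=37 B=19 C=50] avail[A=37 B=19 C=45] open={R2}
Step 6: reserve R4 B 2 -> on_hand[A=37 B=19 C=50] avail[A=37 B=17 C=45] open={R2,R4}
Step 7: reserve R5 B 8 -> on_hand[A=37 B=19 C=50] avail[A=37 B=9 C=45] open={R2,R4,R5}
Step 8: cancel R2 -> on_hand[A=37 B=19 C=50] avail[A=37 B=9 C=50] open={R4,R5}
Step 9: reserve R6 C 8 -> on_hand[A=37 B=19 C=50] avail[A=37 B=9 C=42] open={R4,R5,R6}
Step 10: commit R4 -> on_hand[A=37 B=17 C=50] avail[A=37 B=9 C=42] open={R5,R6}
Step 11: commit R6 -> on_hand[A=37 B=17 C=42] avail[A=37 B=9 C=42] open={R5}
Step 12: commit R5 -> on_hand[A=37 B=9 C=42] avail[A=37 B=9 C=42] open={}
Step 13: reserve R7 B 9 -> on_hand[A=37 B=9 C=42] avail[A=37 B=0 C=42] open={R7}
Step 14: reserve R8 A 5 -> on_hand[A=37 B=9 C=42] avail[A=32 B=0 C=42] open={R7,R8}
Step 15: cancel R7 -> on_hand[A=37 B=9 C=42] avail[A=32 B=9 C=42] open={R8}
Step 16: commit R8 -> on_hand[A=32 B=9 C=42] avail[A=32 B=9 C=42] open={}
Step 17: reserve R9 A 6 -> on_hand[A=32 B=9 C=42] avail[A=26 B=9 C=42] open={R9}
Step 18: reserve R10 B 1 -> on_hand[A=32 B=9 C=42] avail[A=26 B=8 C=42] open={R10,R9}
Step 19: reserve R11 B 8 -> on_hand[A=32 B=9 C=42] avail[A=26 B=0 C=42] open={R10,R11,R9}
Final available[A] = 26

Answer: 26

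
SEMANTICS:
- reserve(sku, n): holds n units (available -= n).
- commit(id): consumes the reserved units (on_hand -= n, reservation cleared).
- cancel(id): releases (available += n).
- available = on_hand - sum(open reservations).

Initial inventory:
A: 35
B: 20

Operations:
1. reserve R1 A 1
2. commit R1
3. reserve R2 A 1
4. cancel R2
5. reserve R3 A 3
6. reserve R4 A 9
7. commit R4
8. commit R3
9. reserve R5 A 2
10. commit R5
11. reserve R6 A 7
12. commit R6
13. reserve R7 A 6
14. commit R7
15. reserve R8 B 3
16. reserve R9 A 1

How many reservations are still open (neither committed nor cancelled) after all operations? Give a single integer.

Step 1: reserve R1 A 1 -> on_hand[A=35 B=20] avail[A=34 B=20] open={R1}
Step 2: commit R1 -> on_hand[A=34 B=20] avail[A=34 B=20] open={}
Step 3: reserve R2 A 1 -> on_hand[A=34 B=20] avail[A=33 B=20] open={R2}
Step 4: cancel R2 -> on_hand[A=34 B=20] avail[A=34 B=20] open={}
Step 5: reserve R3 A 3 -> on_hand[A=34 B=20] avail[A=31 B=20] open={R3}
Step 6: reserve R4 A 9 -> on_hand[A=34 B=20] avail[A=22 B=20] open={R3,R4}
Step 7: commit R4 -> on_hand[A=25 B=20] avail[A=22 B=20] open={R3}
Step 8: commit R3 -> on_hand[A=22 B=20] avail[A=22 B=20] open={}
Step 9: reserve R5 A 2 -> on_hand[A=22 B=20] avail[A=20 B=20] open={R5}
Step 10: commit R5 -> on_hand[A=20 B=20] avail[A=20 B=20] open={}
Step 11: reserve R6 A 7 -> on_hand[A=20 B=20] avail[A=13 B=20] open={R6}
Step 12: commit R6 -> on_hand[A=13 B=20] avail[A=13 B=20] open={}
Step 13: reserve R7 A 6 -> on_hand[A=13 B=20] avail[A=7 B=20] open={R7}
Step 14: commit R7 -> on_hand[A=7 B=20] avail[A=7 B=20] open={}
Step 15: reserve R8 B 3 -> on_hand[A=7 B=20] avail[A=7 B=17] open={R8}
Step 16: reserve R9 A 1 -> on_hand[A=7 B=20] avail[A=6 B=17] open={R8,R9}
Open reservations: ['R8', 'R9'] -> 2

Answer: 2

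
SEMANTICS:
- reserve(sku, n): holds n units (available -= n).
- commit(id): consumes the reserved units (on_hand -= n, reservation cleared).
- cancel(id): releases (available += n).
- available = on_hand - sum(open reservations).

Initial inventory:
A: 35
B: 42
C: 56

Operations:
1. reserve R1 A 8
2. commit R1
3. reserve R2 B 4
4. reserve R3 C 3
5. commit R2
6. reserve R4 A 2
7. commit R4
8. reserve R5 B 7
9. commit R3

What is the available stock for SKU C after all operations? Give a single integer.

Answer: 53

Derivation:
Step 1: reserve R1 A 8 -> on_hand[A=35 B=42 C=56] avail[A=27 B=42 C=56] open={R1}
Step 2: commit R1 -> on_hand[A=27 B=42 C=56] avail[A=27 B=42 C=56] open={}
Step 3: reserve R2 B 4 -> on_hand[A=27 B=42 C=56] avail[A=27 B=38 C=56] open={R2}
Step 4: reserve R3 C 3 -> on_hand[A=27 B=42 C=56] avail[A=27 B=38 C=53] open={R2,R3}
Step 5: commit R2 -> on_hand[A=27 B=38 C=56] avail[A=27 B=38 C=53] open={R3}
Step 6: reserve R4 A 2 -> on_hand[A=27 B=38 C=56] avail[A=25 B=38 C=53] open={R3,R4}
Step 7: commit R4 -> on_hand[A=25 B=38 C=56] avail[A=25 B=38 C=53] open={R3}
Step 8: reserve R5 B 7 -> on_hand[A=25 B=38 C=56] avail[A=25 B=31 C=53] open={R3,R5}
Step 9: commit R3 -> on_hand[A=25 B=38 C=53] avail[A=25 B=31 C=53] open={R5}
Final available[C] = 53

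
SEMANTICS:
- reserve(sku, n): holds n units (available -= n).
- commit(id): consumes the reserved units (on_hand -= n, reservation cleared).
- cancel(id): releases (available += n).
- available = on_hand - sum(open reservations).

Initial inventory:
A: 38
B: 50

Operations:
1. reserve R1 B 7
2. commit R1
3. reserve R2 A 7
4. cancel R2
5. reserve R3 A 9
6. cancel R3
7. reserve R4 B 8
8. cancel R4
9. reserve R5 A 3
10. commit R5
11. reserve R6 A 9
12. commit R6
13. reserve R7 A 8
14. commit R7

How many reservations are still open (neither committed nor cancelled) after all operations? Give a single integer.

Step 1: reserve R1 B 7 -> on_hand[A=38 B=50] avail[A=38 B=43] open={R1}
Step 2: commit R1 -> on_hand[A=38 B=43] avail[A=38 B=43] open={}
Step 3: reserve R2 A 7 -> on_hand[A=38 B=43] avail[A=31 B=43] open={R2}
Step 4: cancel R2 -> on_hand[A=38 B=43] avail[A=38 B=43] open={}
Step 5: reserve R3 A 9 -> on_hand[A=38 B=43] avail[A=29 B=43] open={R3}
Step 6: cancel R3 -> on_hand[A=38 B=43] avail[A=38 B=43] open={}
Step 7: reserve R4 B 8 -> on_hand[A=38 B=43] avail[A=38 B=35] open={R4}
Step 8: cancel R4 -> on_hand[A=38 B=43] avail[A=38 B=43] open={}
Step 9: reserve R5 A 3 -> on_hand[A=38 B=43] avail[A=35 B=43] open={R5}
Step 10: commit R5 -> on_hand[A=35 B=43] avail[A=35 B=43] open={}
Step 11: reserve R6 A 9 -> on_hand[A=35 B=43] avail[A=26 B=43] open={R6}
Step 12: commit R6 -> on_hand[A=26 B=43] avail[A=26 B=43] open={}
Step 13: reserve R7 A 8 -> on_hand[A=26 B=43] avail[A=18 B=43] open={R7}
Step 14: commit R7 -> on_hand[A=18 B=43] avail[A=18 B=43] open={}
Open reservations: [] -> 0

Answer: 0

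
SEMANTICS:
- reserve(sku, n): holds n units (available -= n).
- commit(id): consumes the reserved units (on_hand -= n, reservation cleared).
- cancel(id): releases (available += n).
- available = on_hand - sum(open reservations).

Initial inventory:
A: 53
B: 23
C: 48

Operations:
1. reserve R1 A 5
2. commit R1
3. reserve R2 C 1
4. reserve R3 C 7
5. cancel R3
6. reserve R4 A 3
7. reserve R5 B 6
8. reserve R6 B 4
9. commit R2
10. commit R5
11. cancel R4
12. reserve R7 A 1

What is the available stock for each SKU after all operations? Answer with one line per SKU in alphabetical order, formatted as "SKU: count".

Answer: A: 47
B: 13
C: 47

Derivation:
Step 1: reserve R1 A 5 -> on_hand[A=53 B=23 C=48] avail[A=48 B=23 C=48] open={R1}
Step 2: commit R1 -> on_hand[A=48 B=23 C=48] avail[A=48 B=23 C=48] open={}
Step 3: reserve R2 C 1 -> on_hand[A=48 B=23 C=48] avail[A=48 B=23 C=47] open={R2}
Step 4: reserve R3 C 7 -> on_hand[A=48 B=23 C=48] avail[A=48 B=23 C=40] open={R2,R3}
Step 5: cancel R3 -> on_hand[A=48 B=23 C=48] avail[A=48 B=23 C=47] open={R2}
Step 6: reserve R4 A 3 -> on_hand[A=48 B=23 C=48] avail[A=45 B=23 C=47] open={R2,R4}
Step 7: reserve R5 B 6 -> on_hand[A=48 B=23 C=48] avail[A=45 B=17 C=47] open={R2,R4,R5}
Step 8: reserve R6 B 4 -> on_hand[A=48 B=23 C=48] avail[A=45 B=13 C=47] open={R2,R4,R5,R6}
Step 9: commit R2 -> on_hand[A=48 B=23 C=47] avail[A=45 B=13 C=47] open={R4,R5,R6}
Step 10: commit R5 -> on_hand[A=48 B=17 C=47] avail[A=45 B=13 C=47] open={R4,R6}
Step 11: cancel R4 -> on_hand[A=48 B=17 C=47] avail[A=48 B=13 C=47] open={R6}
Step 12: reserve R7 A 1 -> on_hand[A=48 B=17 C=47] avail[A=47 B=13 C=47] open={R6,R7}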